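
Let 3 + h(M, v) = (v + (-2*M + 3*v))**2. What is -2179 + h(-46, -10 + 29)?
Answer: 26042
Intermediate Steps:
h(M, v) = -3 + (-2*M + 4*v)**2 (h(M, v) = -3 + (v + (-2*M + 3*v))**2 = -3 + (-2*M + 4*v)**2)
-2179 + h(-46, -10 + 29) = -2179 + (-3 + 4*(-46 - 2*(-10 + 29))**2) = -2179 + (-3 + 4*(-46 - 2*19)**2) = -2179 + (-3 + 4*(-46 - 38)**2) = -2179 + (-3 + 4*(-84)**2) = -2179 + (-3 + 4*7056) = -2179 + (-3 + 28224) = -2179 + 28221 = 26042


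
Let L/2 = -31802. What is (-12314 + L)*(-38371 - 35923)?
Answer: 5640251892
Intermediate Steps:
L = -63604 (L = 2*(-31802) = -63604)
(-12314 + L)*(-38371 - 35923) = (-12314 - 63604)*(-38371 - 35923) = -75918*(-74294) = 5640251892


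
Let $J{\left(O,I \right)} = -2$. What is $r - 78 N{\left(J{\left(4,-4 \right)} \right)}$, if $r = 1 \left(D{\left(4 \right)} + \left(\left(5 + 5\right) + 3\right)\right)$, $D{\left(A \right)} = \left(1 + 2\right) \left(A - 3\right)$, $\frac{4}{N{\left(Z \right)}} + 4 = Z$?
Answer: $68$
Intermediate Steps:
$N{\left(Z \right)} = \frac{4}{-4 + Z}$
$D{\left(A \right)} = -9 + 3 A$ ($D{\left(A \right)} = 3 \left(-3 + A\right) = -9 + 3 A$)
$r = 16$ ($r = 1 \left(\left(-9 + 3 \cdot 4\right) + \left(\left(5 + 5\right) + 3\right)\right) = 1 \left(\left(-9 + 12\right) + \left(10 + 3\right)\right) = 1 \left(3 + 13\right) = 1 \cdot 16 = 16$)
$r - 78 N{\left(J{\left(4,-4 \right)} \right)} = 16 - 78 \frac{4}{-4 - 2} = 16 - 78 \frac{4}{-6} = 16 - 78 \cdot 4 \left(- \frac{1}{6}\right) = 16 - -52 = 16 + 52 = 68$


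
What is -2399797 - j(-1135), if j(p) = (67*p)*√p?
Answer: -2399797 + 76045*I*√1135 ≈ -2.3998e+6 + 2.5619e+6*I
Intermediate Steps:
j(p) = 67*p^(3/2)
-2399797 - j(-1135) = -2399797 - 67*(-1135)^(3/2) = -2399797 - 67*(-1135*I*√1135) = -2399797 - (-76045)*I*√1135 = -2399797 + 76045*I*√1135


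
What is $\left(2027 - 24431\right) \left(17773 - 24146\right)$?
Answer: $142780692$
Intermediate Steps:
$\left(2027 - 24431\right) \left(17773 - 24146\right) = \left(-22404\right) \left(-6373\right) = 142780692$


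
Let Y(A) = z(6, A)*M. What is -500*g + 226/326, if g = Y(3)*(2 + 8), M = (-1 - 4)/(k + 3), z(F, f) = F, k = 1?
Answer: 6112613/163 ≈ 37501.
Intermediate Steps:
M = -5/4 (M = (-1 - 4)/(1 + 3) = -5/4 ≈ -1.2500)
Y(A) = -15/2 (Y(A) = 6*(-5/4) = -15/2)
g = -75 (g = -15*(2 + 8)/2 = -15/2*10 = -75)
-500*g + 226/326 = -500*(-75) + 226/326 = 37500 + 226*(1/326) = 37500 + 113/163 = 6112613/163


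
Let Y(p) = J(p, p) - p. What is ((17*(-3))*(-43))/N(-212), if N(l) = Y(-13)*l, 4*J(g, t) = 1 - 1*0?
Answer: -2193/2809 ≈ -0.78070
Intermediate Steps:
J(g, t) = ¼ (J(g, t) = (1 - 1*0)/4 = (1 + 0)/4 = (¼)*1 = ¼)
Y(p) = ¼ - p
N(l) = 53*l/4 (N(l) = (¼ - 1*(-13))*l = (¼ + 13)*l = 53*l/4)
((17*(-3))*(-43))/N(-212) = ((17*(-3))*(-43))/(((53/4)*(-212))) = -51*(-43)/(-2809) = 2193*(-1/2809) = -2193/2809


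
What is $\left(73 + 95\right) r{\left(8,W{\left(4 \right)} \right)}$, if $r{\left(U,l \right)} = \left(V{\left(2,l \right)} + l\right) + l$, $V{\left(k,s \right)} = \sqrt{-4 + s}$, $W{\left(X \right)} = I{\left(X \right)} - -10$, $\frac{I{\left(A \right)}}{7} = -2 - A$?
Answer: $-10752 + 1008 i \approx -10752.0 + 1008.0 i$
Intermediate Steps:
$I{\left(A \right)} = -14 - 7 A$ ($I{\left(A \right)} = 7 \left(-2 - A\right) = -14 - 7 A$)
$W{\left(X \right)} = -4 - 7 X$ ($W{\left(X \right)} = \left(-14 - 7 X\right) - -10 = \left(-14 - 7 X\right) + 10 = -4 - 7 X$)
$r{\left(U,l \right)} = \sqrt{-4 + l} + 2 l$ ($r{\left(U,l \right)} = \left(\sqrt{-4 + l} + l\right) + l = \left(l + \sqrt{-4 + l}\right) + l = \sqrt{-4 + l} + 2 l$)
$\left(73 + 95\right) r{\left(8,W{\left(4 \right)} \right)} = \left(73 + 95\right) \left(\sqrt{-4 - 32} + 2 \left(-4 - 28\right)\right) = 168 \left(\sqrt{-4 - 32} + 2 \left(-4 - 28\right)\right) = 168 \left(\sqrt{-4 - 32} + 2 \left(-32\right)\right) = 168 \left(\sqrt{-36} - 64\right) = 168 \left(6 i - 64\right) = 168 \left(-64 + 6 i\right) = -10752 + 1008 i$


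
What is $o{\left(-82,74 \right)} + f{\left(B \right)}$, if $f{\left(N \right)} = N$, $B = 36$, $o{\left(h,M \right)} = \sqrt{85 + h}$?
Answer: $36 + \sqrt{3} \approx 37.732$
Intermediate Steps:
$o{\left(-82,74 \right)} + f{\left(B \right)} = \sqrt{85 - 82} + 36 = \sqrt{3} + 36 = 36 + \sqrt{3}$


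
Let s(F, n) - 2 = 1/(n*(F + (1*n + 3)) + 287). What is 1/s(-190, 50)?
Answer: 6563/13125 ≈ 0.50004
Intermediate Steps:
s(F, n) = 2 + 1/(287 + n*(3 + F + n)) (s(F, n) = 2 + 1/(n*(F + (1*n + 3)) + 287) = 2 + 1/(n*(F + (n + 3)) + 287) = 2 + 1/(n*(F + (3 + n)) + 287) = 2 + 1/(n*(3 + F + n) + 287) = 2 + 1/(287 + n*(3 + F + n)))
1/s(-190, 50) = 1/((575 + 2*50² + 6*50 + 2*(-190)*50)/(287 + 50² + 3*50 - 190*50)) = 1/((575 + 2*2500 + 300 - 19000)/(287 + 2500 + 150 - 9500)) = 1/((575 + 5000 + 300 - 19000)/(-6563)) = 1/(-1/6563*(-13125)) = 1/(13125/6563) = 6563/13125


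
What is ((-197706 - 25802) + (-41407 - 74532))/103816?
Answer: -339447/103816 ≈ -3.2697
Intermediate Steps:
((-197706 - 25802) + (-41407 - 74532))/103816 = (-223508 - 115939)*(1/103816) = -339447*1/103816 = -339447/103816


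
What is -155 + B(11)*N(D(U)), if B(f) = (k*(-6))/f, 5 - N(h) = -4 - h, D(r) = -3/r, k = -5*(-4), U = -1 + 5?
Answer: -245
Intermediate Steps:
U = 4
k = 20
N(h) = 9 + h (N(h) = 5 - (-4 - h) = 5 + (4 + h) = 9 + h)
B(f) = -120/f (B(f) = (20*(-6))/f = -120/f)
-155 + B(11)*N(D(U)) = -155 + (-120/11)*(9 - 3/4) = -155 + (-120*1/11)*(9 - 3*¼) = -155 - 120*(9 - ¾)/11 = -155 - 120/11*33/4 = -155 - 90 = -245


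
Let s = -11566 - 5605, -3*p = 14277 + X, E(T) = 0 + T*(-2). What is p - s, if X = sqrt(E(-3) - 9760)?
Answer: 12412 - I*sqrt(9754)/3 ≈ 12412.0 - 32.921*I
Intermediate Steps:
E(T) = -2*T (E(T) = 0 - 2*T = -2*T)
X = I*sqrt(9754) (X = sqrt(-2*(-3) - 9760) = sqrt(6 - 9760) = sqrt(-9754) = I*sqrt(9754) ≈ 98.762*I)
p = -4759 - I*sqrt(9754)/3 (p = -(14277 + I*sqrt(9754))/3 = -4759 - I*sqrt(9754)/3 ≈ -4759.0 - 32.921*I)
s = -17171
p - s = (-4759 - I*sqrt(9754)/3) - 1*(-17171) = (-4759 - I*sqrt(9754)/3) + 17171 = 12412 - I*sqrt(9754)/3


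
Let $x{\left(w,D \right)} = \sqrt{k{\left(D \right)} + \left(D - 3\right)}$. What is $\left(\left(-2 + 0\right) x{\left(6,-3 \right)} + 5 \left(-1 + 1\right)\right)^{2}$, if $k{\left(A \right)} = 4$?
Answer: $-8$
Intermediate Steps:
$x{\left(w,D \right)} = \sqrt{1 + D}$ ($x{\left(w,D \right)} = \sqrt{4 + \left(D - 3\right)} = \sqrt{4 + \left(-3 + D\right)} = \sqrt{1 + D}$)
$\left(\left(-2 + 0\right) x{\left(6,-3 \right)} + 5 \left(-1 + 1\right)\right)^{2} = \left(\left(-2 + 0\right) \sqrt{1 - 3} + 5 \left(-1 + 1\right)\right)^{2} = \left(- 2 \sqrt{-2} + 5 \cdot 0\right)^{2} = \left(- 2 i \sqrt{2} + 0\right)^{2} = \left(- 2 i \sqrt{2}\right)^{2} = -8$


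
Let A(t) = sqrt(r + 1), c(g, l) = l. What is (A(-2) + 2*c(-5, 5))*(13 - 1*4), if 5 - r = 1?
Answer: 90 + 9*sqrt(5) ≈ 110.12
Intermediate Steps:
r = 4 (r = 5 - 1*1 = 5 - 1 = 4)
A(t) = sqrt(5) (A(t) = sqrt(4 + 1) = sqrt(5))
(A(-2) + 2*c(-5, 5))*(13 - 1*4) = (sqrt(5) + 2*5)*(13 - 1*4) = (sqrt(5) + 10)*(13 - 4) = (10 + sqrt(5))*9 = 90 + 9*sqrt(5)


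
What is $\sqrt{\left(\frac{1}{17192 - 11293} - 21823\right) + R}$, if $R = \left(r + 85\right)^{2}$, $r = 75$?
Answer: $\frac{2 \sqrt{32858202769}}{5899} \approx 61.457$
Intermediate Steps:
$R = 25600$ ($R = \left(75 + 85\right)^{2} = 160^{2} = 25600$)
$\sqrt{\left(\frac{1}{17192 - 11293} - 21823\right) + R} = \sqrt{\left(\frac{1}{17192 - 11293} - 21823\right) + 25600} = \sqrt{\left(\frac{1}{5899} - 21823\right) + 25600} = \sqrt{- \frac{128733876}{5899} + 25600} = \sqrt{\frac{22280524}{5899}} = \frac{2 \sqrt{32858202769}}{5899}$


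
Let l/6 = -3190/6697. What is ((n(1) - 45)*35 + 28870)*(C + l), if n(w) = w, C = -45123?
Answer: -8259341114430/6697 ≈ -1.2333e+9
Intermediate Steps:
l = -19140/6697 (l = 6*(-3190/6697) = -19140/6697 ≈ -2.8580)
((n(1) - 45)*35 + 28870)*(C + l) = ((1 - 45)*35 + 28870)*(-45123 - 19140/6697) = (-44*35 + 28870)*(-302207871/6697) = (-1540 + 28870)*(-302207871/6697) = 27330*(-302207871/6697) = -8259341114430/6697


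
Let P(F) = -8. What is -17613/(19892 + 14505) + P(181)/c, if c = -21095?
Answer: -371271059/725604715 ≈ -0.51167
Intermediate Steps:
-17613/(19892 + 14505) + P(181)/c = -17613/(19892 + 14505) - 8/(-21095) = -17613/34397 - 8*(-1/21095) = -17613*1/34397 + 8/21095 = -17613/34397 + 8/21095 = -371271059/725604715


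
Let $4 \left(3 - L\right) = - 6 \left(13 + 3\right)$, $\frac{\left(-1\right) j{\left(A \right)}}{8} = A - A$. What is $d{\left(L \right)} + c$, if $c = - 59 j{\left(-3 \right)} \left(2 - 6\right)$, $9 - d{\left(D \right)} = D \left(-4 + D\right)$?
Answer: $-612$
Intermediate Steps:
$j{\left(A \right)} = 0$ ($j{\left(A \right)} = - 8 \left(A - A\right) = \left(-8\right) 0 = 0$)
$L = 27$ ($L = 3 - \frac{\left(-6\right) \left(13 + 3\right)}{4} = 3 - \frac{\left(-6\right) 16}{4} = 3 - -24 = 3 + 24 = 27$)
$d{\left(D \right)} = 9 - D \left(-4 + D\right)$
$c = 0$ ($c = \left(-59\right) 0 \left(2 - 6\right) = 0 \left(2 - 6\right) = 0 \left(-4\right) = 0$)
$d{\left(L \right)} + c = \left(9 - 27^{2} + 4 \cdot 27\right) + 0 = \left(9 - 729 + 108\right) + 0 = -612 + 0 = -612$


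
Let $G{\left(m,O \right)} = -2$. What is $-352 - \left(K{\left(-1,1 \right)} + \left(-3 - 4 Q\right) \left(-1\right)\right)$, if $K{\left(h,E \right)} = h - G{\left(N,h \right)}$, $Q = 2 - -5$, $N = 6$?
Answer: $-384$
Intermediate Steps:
$Q = 7$ ($Q = 2 + 5 = 7$)
$K{\left(h,E \right)} = 2 + h$ ($K{\left(h,E \right)} = h - -2 = h + 2 = 2 + h$)
$-352 - \left(K{\left(-1,1 \right)} + \left(-3 - 4 Q\right) \left(-1\right)\right) = -352 - \left(\left(2 - 1\right) + \left(-3 - 28\right) \left(-1\right)\right) = -352 - \left(1 + \left(-3 - 28\right) \left(-1\right)\right) = -352 - \left(1 - -31\right) = -352 - \left(1 + 31\right) = -352 - 32 = -384$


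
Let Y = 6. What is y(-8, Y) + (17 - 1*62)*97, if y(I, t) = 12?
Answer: -4353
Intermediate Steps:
y(-8, Y) + (17 - 1*62)*97 = 12 + (17 - 1*62)*97 = 12 + (17 - 62)*97 = 12 - 45*97 = 12 - 4365 = -4353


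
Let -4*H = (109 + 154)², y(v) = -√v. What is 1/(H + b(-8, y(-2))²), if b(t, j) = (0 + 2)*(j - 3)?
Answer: -4*I/(96*√2 + 69057*I) ≈ -5.7923e-5 - 1.1388e-7*I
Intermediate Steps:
b(t, j) = -6 + 2*j (b(t, j) = 2*(-3 + j) = -6 + 2*j)
H = -69169/4 (H = -(109 + 154)²/4 = -¼*263² = -¼*69169 = -69169/4 ≈ -17292.)
1/(H + b(-8, y(-2))²) = 1/(-69169/4 + (-6 + 2*(-√(-2)))²) = 1/(-69169/4 + (-6 + 2*(-I*√2))²) = 1/(-69169/4 + (-6 - 2*I*√2)²)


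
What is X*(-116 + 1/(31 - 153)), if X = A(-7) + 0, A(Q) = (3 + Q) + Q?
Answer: 155683/122 ≈ 1276.1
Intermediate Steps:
A(Q) = 3 + 2*Q
X = -11 (X = (3 + 2*(-7)) + 0 = (3 - 14) + 0 = -11 + 0 = -11)
X*(-116 + 1/(31 - 153)) = -11*(-116 + 1/(31 - 153)) = -11*(-116 + 1/(-122)) = -11*(-116 - 1/122) = -11*(-14153/122) = 155683/122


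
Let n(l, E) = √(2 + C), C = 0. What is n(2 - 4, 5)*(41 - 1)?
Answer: 40*√2 ≈ 56.569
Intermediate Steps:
n(l, E) = √2 (n(l, E) = √(2 + 0) = √2)
n(2 - 4, 5)*(41 - 1) = √2*(41 - 1) = √2*40 = 40*√2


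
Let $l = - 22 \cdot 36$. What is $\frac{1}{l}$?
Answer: $- \frac{1}{792} \approx -0.0012626$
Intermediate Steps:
$l = -792$ ($l = \left(-1\right) 792 = -792$)
$\frac{1}{l} = \frac{1}{-792} = - \frac{1}{792}$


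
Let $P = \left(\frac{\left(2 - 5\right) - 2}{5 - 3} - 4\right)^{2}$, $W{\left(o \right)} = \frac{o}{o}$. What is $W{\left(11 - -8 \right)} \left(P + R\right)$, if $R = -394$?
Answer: $- \frac{1407}{4} \approx -351.75$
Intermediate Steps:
$W{\left(o \right)} = 1$
$P = \frac{169}{4}$ ($P = \left(\frac{\left(2 - 5\right) - 2}{2} - 4\right)^{2} = \left(\left(-3 - 2\right) \frac{1}{2} - 4\right)^{2} = \left(\left(-5\right) \frac{1}{2} - 4\right)^{2} = \left(- \frac{5}{2} - 4\right)^{2} = \left(- \frac{13}{2}\right)^{2} = \frac{169}{4} \approx 42.25$)
$W{\left(11 - -8 \right)} \left(P + R\right) = 1 \left(\frac{169}{4} - 394\right) = 1 \left(- \frac{1407}{4}\right) = - \frac{1407}{4}$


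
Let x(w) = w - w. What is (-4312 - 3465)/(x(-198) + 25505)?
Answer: -7777/25505 ≈ -0.30492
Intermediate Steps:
x(w) = 0
(-4312 - 3465)/(x(-198) + 25505) = (-4312 - 3465)/(0 + 25505) = -7777/25505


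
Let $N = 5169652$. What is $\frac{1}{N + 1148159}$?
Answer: $\frac{1}{6317811} \approx 1.5828 \cdot 10^{-7}$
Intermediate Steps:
$\frac{1}{N + 1148159} = \frac{1}{5169652 + 1148159} = \frac{1}{6317811}$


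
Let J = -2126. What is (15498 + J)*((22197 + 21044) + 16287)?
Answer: 796008416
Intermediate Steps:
(15498 + J)*((22197 + 21044) + 16287) = (15498 - 2126)*((22197 + 21044) + 16287) = 13372*(43241 + 16287) = 13372*59528 = 796008416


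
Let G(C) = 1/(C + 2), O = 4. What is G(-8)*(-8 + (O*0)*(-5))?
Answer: 4/3 ≈ 1.3333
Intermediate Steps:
G(C) = 1/(2 + C)
G(-8)*(-8 + (O*0)*(-5)) = (-8 + (4*0)*(-5))/(2 - 8) = (-8 + 0*(-5))/(-6) = -(-8 + 0)/6 = -1/6*(-8) = 4/3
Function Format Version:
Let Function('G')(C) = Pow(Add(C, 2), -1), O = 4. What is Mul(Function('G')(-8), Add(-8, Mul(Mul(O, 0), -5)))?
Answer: Rational(4, 3) ≈ 1.3333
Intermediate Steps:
Function('G')(C) = Pow(Add(2, C), -1)
Mul(Function('G')(-8), Add(-8, Mul(Mul(O, 0), -5))) = Mul(Pow(Add(2, -8), -1), Add(-8, Mul(Mul(4, 0), -5))) = Mul(Pow(-6, -1), Add(-8, Mul(0, -5))) = Mul(Rational(-1, 6), Add(-8, 0)) = Mul(Rational(-1, 6), -8) = Rational(4, 3)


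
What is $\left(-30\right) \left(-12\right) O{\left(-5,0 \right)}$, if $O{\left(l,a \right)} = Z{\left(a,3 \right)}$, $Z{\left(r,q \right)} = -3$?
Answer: $-1080$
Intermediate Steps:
$O{\left(l,a \right)} = -3$
$\left(-30\right) \left(-12\right) O{\left(-5,0 \right)} = \left(-30\right) \left(-12\right) \left(-3\right) = 360 \left(-3\right) = -1080$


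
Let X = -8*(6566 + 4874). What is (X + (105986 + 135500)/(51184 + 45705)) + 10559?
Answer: -7843988843/96889 ≈ -80959.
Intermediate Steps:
X = -91520 (X = -8*11440 = -91520)
(X + (105986 + 135500)/(51184 + 45705)) + 10559 = (-91520 + (105986 + 135500)/(51184 + 45705)) + 10559 = (-91520 + 241486/96889) + 10559 = -8867039794/96889 + 10559 = -7843988843/96889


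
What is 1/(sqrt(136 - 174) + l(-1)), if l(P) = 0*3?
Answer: -I*sqrt(38)/38 ≈ -0.16222*I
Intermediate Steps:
l(P) = 0
1/(sqrt(136 - 174) + l(-1)) = 1/(sqrt(136 - 174) + 0) = 1/(sqrt(-38) + 0) = 1/(I*sqrt(38) + 0) = 1/(I*sqrt(38)) = -I*sqrt(38)/38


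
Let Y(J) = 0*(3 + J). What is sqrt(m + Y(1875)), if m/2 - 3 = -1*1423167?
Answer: 2*I*sqrt(711582) ≈ 1687.1*I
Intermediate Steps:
m = -2846328 (m = 6 + 2*(-1*1423167) = 6 + 2*(-1423167) = 6 - 2846334 = -2846328)
Y(J) = 0
sqrt(m + Y(1875)) = sqrt(-2846328 + 0) = sqrt(-2846328) = 2*I*sqrt(711582)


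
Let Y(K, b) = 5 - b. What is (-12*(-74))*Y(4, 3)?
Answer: 1776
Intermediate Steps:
(-12*(-74))*Y(4, 3) = (-12*(-74))*(5 - 1*3) = 888*(5 - 3) = 888*2 = 1776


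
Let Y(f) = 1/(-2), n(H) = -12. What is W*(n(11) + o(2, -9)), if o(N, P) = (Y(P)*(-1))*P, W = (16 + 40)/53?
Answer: -924/53 ≈ -17.434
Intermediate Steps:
W = 56/53 (W = 56*(1/53) = 56/53 ≈ 1.0566)
Y(f) = -½
o(N, P) = P/2 (o(N, P) = (-½*(-1))*P = P/2)
W*(n(11) + o(2, -9)) = 56*(-12 + (½)*(-9))/53 = 56*(-12 - 9/2)/53 = (56/53)*(-33/2) = -924/53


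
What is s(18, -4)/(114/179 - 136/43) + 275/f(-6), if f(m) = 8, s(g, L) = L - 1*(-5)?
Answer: 2642487/77768 ≈ 33.979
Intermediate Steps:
s(g, L) = 5 + L (s(g, L) = L + 5 = 5 + L)
s(18, -4)/(114/179 - 136/43) + 275/f(-6) = (5 - 4)/(114/179 - 136/43) + 275/8 = 1/(114*(1/179) - 136*1/43) + 275*(1/8) = 1/(114/179 - 136/43) + 275/8 = 1/(-19442/7697) + 275/8 = 1*(-7697/19442) + 275/8 = -7697/19442 + 275/8 = 2642487/77768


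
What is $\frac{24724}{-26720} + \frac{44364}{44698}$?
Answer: $\frac{10036591}{149291320} \approx 0.067228$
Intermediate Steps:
$\frac{24724}{-26720} + \frac{44364}{44698} = 24724 \left(- \frac{1}{26720}\right) + 44364 \cdot \frac{1}{44698} = - \frac{6181}{6680} + \frac{22182}{22349} = \frac{10036591}{149291320}$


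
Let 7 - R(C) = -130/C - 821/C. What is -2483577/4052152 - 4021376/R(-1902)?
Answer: -2506960452985/4052152 ≈ -6.1867e+5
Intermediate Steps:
R(C) = 7 + 951/C (R(C) = 7 - (-130/C - 821/C) = 7 - (-951)/C = 7 + 951/C)
-2483577/4052152 - 4021376/R(-1902) = -2483577/4052152 - 4021376/(7 + 951/(-1902)) = -2483577*1/4052152 - 4021376/(7 + 951*(-1/1902)) = -2483577/4052152 - 4021376/(7 - ½) = -2483577/4052152 - 4021376/13/2 = -2483577/4052152 - 4021376*2/13 = -2483577/4052152 - 8042752/13 = -2506960452985/4052152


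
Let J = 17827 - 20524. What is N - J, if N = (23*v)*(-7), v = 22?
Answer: -845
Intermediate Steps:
J = -2697
N = -3542 (N = (23*22)*(-7) = 506*(-7) = -3542)
N - J = -3542 - 1*(-2697) = -3542 + 2697 = -845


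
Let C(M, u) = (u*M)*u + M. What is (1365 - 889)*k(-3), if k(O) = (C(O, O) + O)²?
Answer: 518364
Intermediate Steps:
C(M, u) = M + M*u² (C(M, u) = (M*u)*u + M = M*u² + M = M + M*u²)
k(O) = (O + O*(1 + O²))² (k(O) = (O*(1 + O²) + O)² = (O + O*(1 + O²))²)
(1365 - 889)*k(-3) = (1365 - 889)*((-3)²*(2 + (-3)²)²) = 476*(9*(2 + 9)²) = 476*(9*11²) = 476*(9*121) = 476*1089 = 518364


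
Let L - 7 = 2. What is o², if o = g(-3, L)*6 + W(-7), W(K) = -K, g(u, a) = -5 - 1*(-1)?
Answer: 289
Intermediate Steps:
L = 9 (L = 7 + 2 = 9)
g(u, a) = -4 (g(u, a) = -5 + 1 = -4)
o = -17 (o = -4*6 - 1*(-7) = -24 + 7 = -17)
o² = (-17)² = 289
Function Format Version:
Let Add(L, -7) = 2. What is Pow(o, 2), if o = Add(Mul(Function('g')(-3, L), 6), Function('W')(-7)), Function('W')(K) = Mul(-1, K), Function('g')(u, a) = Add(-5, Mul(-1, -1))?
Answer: 289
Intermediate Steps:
L = 9 (L = Add(7, 2) = 9)
Function('g')(u, a) = -4 (Function('g')(u, a) = Add(-5, 1) = -4)
o = -17 (o = Add(Mul(-4, 6), Mul(-1, -7)) = Add(-24, 7) = -17)
Pow(o, 2) = Pow(-17, 2) = 289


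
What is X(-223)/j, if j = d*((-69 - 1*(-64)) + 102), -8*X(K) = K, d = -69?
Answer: -223/53544 ≈ -0.0041648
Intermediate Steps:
X(K) = -K/8
j = -6693 (j = -69*((-69 - 1*(-64)) + 102) = -69*((-69 + 64) + 102) = -69*(-5 + 102) = -69*97 = -6693)
X(-223)/j = -1/8*(-223)/(-6693) = (223/8)*(-1/6693) = -223/53544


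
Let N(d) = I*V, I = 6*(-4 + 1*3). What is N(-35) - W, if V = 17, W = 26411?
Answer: -26513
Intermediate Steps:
I = -6 (I = 6*(-4 + 3) = 6*(-1) = -6)
N(d) = -102 (N(d) = -6*17 = -102)
N(-35) - W = -102 - 1*26411 = -102 - 26411 = -26513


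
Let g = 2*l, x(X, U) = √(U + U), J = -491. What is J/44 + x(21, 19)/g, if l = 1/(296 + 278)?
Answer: -491/44 + 287*√38 ≈ 1758.0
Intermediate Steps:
x(X, U) = √2*√U (x(X, U) = √(2*U) = √2*√U)
l = 1/574 ≈ 0.0017422
g = 1/287 (g = 2*(1/574) = 1/287 ≈ 0.0034843)
J/44 + x(21, 19)/g = -491/44 + (√2*√19)/(1/287) = -491*1/44 + √38*287 = -491/44 + 287*√38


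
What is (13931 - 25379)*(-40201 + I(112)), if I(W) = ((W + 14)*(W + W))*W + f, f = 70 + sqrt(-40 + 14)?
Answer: -35728715736 - 11448*I*sqrt(26) ≈ -3.5729e+10 - 58374.0*I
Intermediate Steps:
f = 70 + I*sqrt(26) (f = 70 + sqrt(-26) = 70 + I*sqrt(26) ≈ 70.0 + 5.099*I)
I(W) = 70 + I*sqrt(26) + 2*W**2*(14 + W) (I(W) = ((W + 14)*(W + W))*W + (70 + I*sqrt(26)) = ((14 + W)*(2*W))*W + (70 + I*sqrt(26)) = (2*W*(14 + W))*W + (70 + I*sqrt(26)) = 2*W**2*(14 + W) + (70 + I*sqrt(26)) = 70 + I*sqrt(26) + 2*W**2*(14 + W))
(13931 - 25379)*(-40201 + I(112)) = (13931 - 25379)*(-40201 + (70 + 2*112**3 + 28*112**2 + I*sqrt(26))) = -11448*(-40201 + (70 + 2*1404928 + 28*12544 + I*sqrt(26))) = -11448*(-40201 + (70 + 2809856 + 351232 + I*sqrt(26))) = -11448*(-40201 + (3161158 + I*sqrt(26))) = -11448*(3120957 + I*sqrt(26)) = -35728715736 - 11448*I*sqrt(26)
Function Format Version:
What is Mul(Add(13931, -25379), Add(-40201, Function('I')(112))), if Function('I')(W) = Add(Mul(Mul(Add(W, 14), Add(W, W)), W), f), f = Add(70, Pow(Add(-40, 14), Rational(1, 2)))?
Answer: Add(-35728715736, Mul(-11448, I, Pow(26, Rational(1, 2)))) ≈ Add(-3.5729e+10, Mul(-58374., I))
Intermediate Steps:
f = Add(70, Mul(I, Pow(26, Rational(1, 2)))) (f = Add(70, Pow(-26, Rational(1, 2))) = Add(70, Mul(I, Pow(26, Rational(1, 2)))) ≈ Add(70.000, Mul(5.0990, I)))
Function('I')(W) = Add(70, Mul(I, Pow(26, Rational(1, 2))), Mul(2, Pow(W, 2), Add(14, W))) (Function('I')(W) = Add(Mul(Mul(Add(W, 14), Add(W, W)), W), Add(70, Mul(I, Pow(26, Rational(1, 2))))) = Add(Mul(Mul(Add(14, W), Mul(2, W)), W), Add(70, Mul(I, Pow(26, Rational(1, 2))))) = Add(Mul(Mul(2, W, Add(14, W)), W), Add(70, Mul(I, Pow(26, Rational(1, 2))))) = Add(Mul(2, Pow(W, 2), Add(14, W)), Add(70, Mul(I, Pow(26, Rational(1, 2))))) = Add(70, Mul(I, Pow(26, Rational(1, 2))), Mul(2, Pow(W, 2), Add(14, W))))
Mul(Add(13931, -25379), Add(-40201, Function('I')(112))) = Mul(Add(13931, -25379), Add(-40201, Add(70, Mul(2, Pow(112, 3)), Mul(28, Pow(112, 2)), Mul(I, Pow(26, Rational(1, 2)))))) = Mul(-11448, Add(-40201, Add(70, Mul(2, 1404928), Mul(28, 12544), Mul(I, Pow(26, Rational(1, 2)))))) = Mul(-11448, Add(-40201, Add(70, 2809856, 351232, Mul(I, Pow(26, Rational(1, 2)))))) = Mul(-11448, Add(-40201, Add(3161158, Mul(I, Pow(26, Rational(1, 2)))))) = Mul(-11448, Add(3120957, Mul(I, Pow(26, Rational(1, 2))))) = Add(-35728715736, Mul(-11448, I, Pow(26, Rational(1, 2))))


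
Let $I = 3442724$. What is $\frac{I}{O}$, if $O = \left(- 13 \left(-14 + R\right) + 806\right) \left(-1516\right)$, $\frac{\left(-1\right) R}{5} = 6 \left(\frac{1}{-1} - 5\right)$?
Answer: $\frac{860681}{512408} \approx 1.6797$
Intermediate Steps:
$R = 180$ ($R = - 5 \cdot 6 \left(\frac{1}{-1} - 5\right) = - 5 \cdot 6 \left(-1 - 5\right) = - 5 \cdot 6 \left(-6\right) = \left(-5\right) \left(-36\right) = 180$)
$O = 2049632$ ($O = \left(- 13 \left(-14 + 180\right) + 806\right) \left(-1516\right) = \left(\left(-13\right) 166 + 806\right) \left(-1516\right) = \left(-2158 + 806\right) \left(-1516\right) = \left(-1352\right) \left(-1516\right) = 2049632$)
$\frac{I}{O} = \frac{3442724}{2049632} = 3442724 \cdot \frac{1}{2049632} = \frac{860681}{512408}$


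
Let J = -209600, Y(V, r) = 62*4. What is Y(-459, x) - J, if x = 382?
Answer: 209848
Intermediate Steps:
Y(V, r) = 248
Y(-459, x) - J = 248 - 1*(-209600) = 248 + 209600 = 209848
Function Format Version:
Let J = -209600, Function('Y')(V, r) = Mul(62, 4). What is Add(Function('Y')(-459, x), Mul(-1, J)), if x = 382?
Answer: 209848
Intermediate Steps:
Function('Y')(V, r) = 248
Add(Function('Y')(-459, x), Mul(-1, J)) = Add(248, Mul(-1, -209600)) = Add(248, 209600) = 209848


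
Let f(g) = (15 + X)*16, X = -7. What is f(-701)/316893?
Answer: 128/316893 ≈ 0.00040392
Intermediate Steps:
f(g) = 128 (f(g) = (15 - 7)*16 = 8*16 = 128)
f(-701)/316893 = 128/316893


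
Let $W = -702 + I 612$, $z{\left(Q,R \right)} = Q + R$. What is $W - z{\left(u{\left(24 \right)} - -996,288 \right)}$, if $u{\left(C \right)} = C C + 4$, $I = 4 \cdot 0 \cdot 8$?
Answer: $-2566$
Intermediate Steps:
$I = 0$ ($I = 0 \cdot 8 = 0$)
$u{\left(C \right)} = 4 + C^{2}$ ($u{\left(C \right)} = C^{2} + 4 = 4 + C^{2}$)
$W = -702$ ($W = -702 + 0 \cdot 612 = -702 + 0 = -702$)
$W - z{\left(u{\left(24 \right)} - -996,288 \right)} = -702 - \left(\left(\left(4 + 24^{2}\right) - -996\right) + 288\right) = -702 - \left(\left(\left(4 + 576\right) + 996\right) + 288\right) = -702 - \left(\left(580 + 996\right) + 288\right) = -702 - \left(1576 + 288\right) = -702 - 1864 = -2566$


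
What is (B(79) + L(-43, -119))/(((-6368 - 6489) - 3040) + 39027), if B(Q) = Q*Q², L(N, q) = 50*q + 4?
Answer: 487093/23130 ≈ 21.059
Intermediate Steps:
L(N, q) = 4 + 50*q
B(Q) = Q³
(B(79) + L(-43, -119))/(((-6368 - 6489) - 3040) + 39027) = (79³ + (4 + 50*(-119)))/(((-6368 - 6489) - 3040) + 39027) = (493039 + (4 - 5950))/((-12857 - 3040) + 39027) = (493039 - 5946)/(-15897 + 39027) = 487093/23130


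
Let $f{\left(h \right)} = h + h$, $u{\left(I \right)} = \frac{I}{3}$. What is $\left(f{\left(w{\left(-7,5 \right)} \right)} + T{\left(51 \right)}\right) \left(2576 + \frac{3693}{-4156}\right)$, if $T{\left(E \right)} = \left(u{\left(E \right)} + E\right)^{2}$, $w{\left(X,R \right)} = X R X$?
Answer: $\frac{27365430791}{2078} \approx 1.3169 \cdot 10^{7}$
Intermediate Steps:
$u{\left(I \right)} = \frac{I}{3}$ ($u{\left(I \right)} = I \frac{1}{3} = \frac{I}{3}$)
$w{\left(X,R \right)} = R X^{2}$ ($w{\left(X,R \right)} = R X X = R X^{2}$)
$f{\left(h \right)} = 2 h$
$T{\left(E \right)} = \frac{16 E^{2}}{9}$ ($T{\left(E \right)} = \left(\frac{E}{3} + E\right)^{2} = \left(\frac{4 E}{3}\right)^{2} = \frac{16 E^{2}}{9}$)
$\left(f{\left(w{\left(-7,5 \right)} \right)} + T{\left(51 \right)}\right) \left(2576 + \frac{3693}{-4156}\right) = \left(2 \cdot 5 \left(-7\right)^{2} + \frac{16 \cdot 51^{2}}{9}\right) \left(2576 + \frac{3693}{-4156}\right) = \left(2 \cdot 5 \cdot 49 + \frac{16}{9} \cdot 2601\right) \left(2576 + 3693 \left(- \frac{1}{4156}\right)\right) = \left(2 \cdot 245 + 4624\right) \left(2576 - \frac{3693}{4156}\right) = \left(490 + 4624\right) \frac{10702163}{4156} = 5114 \cdot \frac{10702163}{4156} = \frac{27365430791}{2078}$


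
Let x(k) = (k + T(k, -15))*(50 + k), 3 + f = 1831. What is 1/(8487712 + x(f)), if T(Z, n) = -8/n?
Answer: 5/59608488 ≈ 8.3881e-8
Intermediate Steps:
f = 1828 (f = -3 + 1831 = 1828)
x(k) = (50 + k)*(8/15 + k) (x(k) = (k - 8/(-15))*(50 + k) = (k - 8*(-1/15))*(50 + k) = (k + 8/15)*(50 + k) = (8/15 + k)*(50 + k) = (50 + k)*(8/15 + k))
1/(8487712 + x(f)) = 1/(8487712 + (80/3 + 1828² + (758/15)*1828)) = 1/(8487712 + (80/3 + 3341584 + 1385624/15)) = 1/(8487712 + 17169928/5) = 1/(59608488/5) = 5/59608488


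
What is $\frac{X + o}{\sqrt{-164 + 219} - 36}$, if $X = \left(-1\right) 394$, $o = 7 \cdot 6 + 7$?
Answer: $\frac{12420}{1241} + \frac{345 \sqrt{55}}{1241} \approx 12.07$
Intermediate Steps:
$o = 49$ ($o = 42 + 7 = 49$)
$X = -394$
$\frac{X + o}{\sqrt{-164 + 219} - 36} = \frac{-394 + 49}{\sqrt{-164 + 219} - 36} = - \frac{345}{\sqrt{55} - 36} = - \frac{345}{-36 + \sqrt{55}}$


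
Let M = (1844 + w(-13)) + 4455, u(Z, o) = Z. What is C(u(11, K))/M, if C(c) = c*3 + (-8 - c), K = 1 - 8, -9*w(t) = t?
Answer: 63/28352 ≈ 0.0022221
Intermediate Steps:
w(t) = -t/9
K = -7
C(c) = -8 + 2*c (C(c) = 3*c + (-8 - c) = -8 + 2*c)
M = 56704/9 (M = (1844 - 1/9*(-13)) + 4455 = (1844 + 13/9) + 4455 = 16609/9 + 4455 = 56704/9 ≈ 6300.4)
C(u(11, K))/M = (-8 + 2*11)/(56704/9) = (-8 + 22)*(9/56704) = 14*(9/56704) = 63/28352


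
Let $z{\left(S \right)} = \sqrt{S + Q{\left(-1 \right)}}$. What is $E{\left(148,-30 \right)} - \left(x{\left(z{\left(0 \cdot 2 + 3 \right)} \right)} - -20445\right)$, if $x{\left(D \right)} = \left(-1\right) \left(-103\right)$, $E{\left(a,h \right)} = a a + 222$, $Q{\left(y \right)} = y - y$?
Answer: $1578$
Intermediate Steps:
$Q{\left(y \right)} = 0$
$z{\left(S \right)} = \sqrt{S}$ ($z{\left(S \right)} = \sqrt{S + 0} = \sqrt{S}$)
$E{\left(a,h \right)} = 222 + a^{2}$ ($E{\left(a,h \right)} = a^{2} + 222 = 222 + a^{2}$)
$x{\left(D \right)} = 103$
$E{\left(148,-30 \right)} - \left(x{\left(z{\left(0 \cdot 2 + 3 \right)} \right)} - -20445\right) = \left(222 + 148^{2}\right) - \left(103 - -20445\right) = \left(222 + 21904\right) - \left(103 + 20445\right) = 22126 - 20548 = 1578$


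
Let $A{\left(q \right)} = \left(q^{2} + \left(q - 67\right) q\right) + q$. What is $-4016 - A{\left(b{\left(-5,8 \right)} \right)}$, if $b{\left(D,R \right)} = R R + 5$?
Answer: $-8984$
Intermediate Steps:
$b{\left(D,R \right)} = 5 + R^{2}$ ($b{\left(D,R \right)} = R^{2} + 5 = 5 + R^{2}$)
$A{\left(q \right)} = q + q^{2} + q \left(-67 + q\right)$ ($A{\left(q \right)} = \left(q^{2} + \left(-67 + q\right) q\right) + q = \left(q^{2} + q \left(-67 + q\right)\right) + q = q + q^{2} + q \left(-67 + q\right)$)
$-4016 - A{\left(b{\left(-5,8 \right)} \right)} = -4016 - 2 \left(5 + 8^{2}\right) \left(-33 + \left(5 + 8^{2}\right)\right) = -4016 - 2 \left(5 + 64\right) \left(-33 + \left(5 + 64\right)\right) = -4016 - 2 \cdot 69 \left(-33 + 69\right) = -4016 - 2 \cdot 69 \cdot 36 = -4016 - 4968 = -8984$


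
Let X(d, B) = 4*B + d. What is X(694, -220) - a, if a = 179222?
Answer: -179408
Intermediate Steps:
X(d, B) = d + 4*B
X(694, -220) - a = (694 + 4*(-220)) - 1*179222 = (694 - 880) - 179222 = -186 - 179222 = -179408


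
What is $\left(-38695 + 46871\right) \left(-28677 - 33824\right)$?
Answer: $-511008176$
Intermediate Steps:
$\left(-38695 + 46871\right) \left(-28677 - 33824\right) = 8176 \left(-62501\right) = -511008176$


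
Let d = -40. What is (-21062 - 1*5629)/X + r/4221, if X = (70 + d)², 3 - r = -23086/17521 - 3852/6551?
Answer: -205252812807787/6921238281300 ≈ -29.656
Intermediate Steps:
r = 80438213/16397153 (r = 3 - (-23086/17521 - 3852/6551) = 3 - (-23086*1/17521 - 3852*1/6551) = 3 - (-3298/2503 - 3852/6551) = 3 - 1*(-31246754/16397153) = 3 + 31246754/16397153 = 80438213/16397153 ≈ 4.9056)
X = 900 (X = (70 - 40)² = 30² = 900)
(-21062 - 1*5629)/X + r/4221 = (-21062 - 1*5629)/900 + (80438213/16397153)/4221 = (-21062 - 5629)*(1/900) + (80438213/16397153)*(1/4221) = -26691*1/900 + 80438213/69212382813 = -8897/300 + 80438213/69212382813 = -205252812807787/6921238281300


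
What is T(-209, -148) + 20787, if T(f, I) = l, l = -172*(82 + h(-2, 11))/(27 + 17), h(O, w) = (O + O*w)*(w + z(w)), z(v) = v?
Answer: 247835/11 ≈ 22530.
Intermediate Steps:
h(O, w) = 2*w*(O + O*w) (h(O, w) = (O + O*w)*(w + w) = (O + O*w)*(2*w) = 2*w*(O + O*w))
l = 19178/11 (l = -172*(82 + 2*(-2)*11*(1 + 11))/(27 + 17) = -172/(44/(82 + 2*(-2)*11*12)) = -172/(44/(82 - 528)) = -172/(44/(-446)) = -172/(44*(-1/446)) = -172/(-22/223) = -172*(-223/22) = 19178/11 ≈ 1743.5)
T(f, I) = 19178/11
T(-209, -148) + 20787 = 19178/11 + 20787 = 247835/11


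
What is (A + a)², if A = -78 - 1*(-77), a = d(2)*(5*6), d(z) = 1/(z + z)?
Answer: 169/4 ≈ 42.250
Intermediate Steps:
d(z) = 1/(2*z)
a = 15/2 (a = ((½)/2)*(5*6) = ((½)*(½))*30 = (¼)*30 = 15/2 ≈ 7.5000)
A = -1 (A = -78 + 77 = -1)
(A + a)² = (-1 + 15/2)² = (13/2)² = 169/4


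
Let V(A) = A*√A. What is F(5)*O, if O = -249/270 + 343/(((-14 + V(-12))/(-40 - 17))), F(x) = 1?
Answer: 3059321/21645 - 117306*I*√3/481 ≈ 141.34 - 422.41*I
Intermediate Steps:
V(A) = A^(3/2)
O = -83/90 + 343/(14/57 + 8*I*√3/19) (O = -249/270 + 343/(((-14 + (-12)^(3/2))/(-40 - 17))) = -249*1/270 + 343/(((-14 - 24*I*√3)/(-57))) = -83/90 + 343/(((-14 - 24*I*√3)*(-1/57))) = -83/90 + 343/(14/57 + 8*I*√3/19) ≈ 141.34 - 422.41*I)
F(5)*O = 1*(3059321/21645 - 117306*I*√3/481) = 3059321/21645 - 117306*I*√3/481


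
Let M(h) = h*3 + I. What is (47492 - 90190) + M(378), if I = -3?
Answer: -41567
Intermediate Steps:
M(h) = -3 + 3*h (M(h) = h*3 - 3 = 3*h - 3 = -3 + 3*h)
(47492 - 90190) + M(378) = (47492 - 90190) + (-3 + 3*378) = -42698 + (-3 + 1134) = -42698 + 1131 = -41567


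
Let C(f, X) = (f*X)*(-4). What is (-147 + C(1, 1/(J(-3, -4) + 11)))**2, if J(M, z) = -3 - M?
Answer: 2627641/121 ≈ 21716.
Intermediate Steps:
C(f, X) = -4*X*f (C(f, X) = (X*f)*(-4) = -4*X*f)
(-147 + C(1, 1/(J(-3, -4) + 11)))**2 = (-147 - 4*1/((-3 - 1*(-3)) + 11))**2 = (-147 - 4*1/((-3 + 3) + 11))**2 = (-147 - 4*1/(0 + 11))**2 = (-147 - 4*1/11)**2 = (-147 - 4*1/11*1)**2 = (-147 - 4/11)**2 = (-1621/11)**2 = 2627641/121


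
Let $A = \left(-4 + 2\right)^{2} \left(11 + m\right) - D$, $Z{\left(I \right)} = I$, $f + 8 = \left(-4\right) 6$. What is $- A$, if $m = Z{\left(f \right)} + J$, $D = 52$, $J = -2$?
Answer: $144$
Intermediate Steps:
$f = -32$ ($f = -8 - 24 = -32$)
$m = -34$ ($m = -32 - 2 = -34$)
$A = -144$ ($A = \left(-4 + 2\right)^{2} \left(11 - 34\right) - 52 = \left(-2\right)^{2} \left(-23\right) - 52 = 4 \left(-23\right) - 52 = -92 - 52 = -144$)
$- A = \left(-1\right) \left(-144\right) = 144$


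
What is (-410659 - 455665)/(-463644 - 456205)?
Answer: 866324/919849 ≈ 0.94181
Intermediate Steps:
(-410659 - 455665)/(-463644 - 456205) = -866324/(-919849) = -866324*(-1/919849) = 866324/919849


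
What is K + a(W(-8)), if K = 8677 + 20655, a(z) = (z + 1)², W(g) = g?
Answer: 29381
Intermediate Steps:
a(z) = (1 + z)²
K = 29332
K + a(W(-8)) = 29332 + (1 - 8)² = 29332 + (-7)² = 29332 + 49 = 29381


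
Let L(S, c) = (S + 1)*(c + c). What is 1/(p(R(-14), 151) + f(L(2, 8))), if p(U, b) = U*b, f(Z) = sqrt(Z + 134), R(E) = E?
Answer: -151/319201 - sqrt(182)/4468814 ≈ -0.00047607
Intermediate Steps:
L(S, c) = 2*c*(1 + S) (L(S, c) = (1 + S)*(2*c) = 2*c*(1 + S))
f(Z) = sqrt(134 + Z)
1/(p(R(-14), 151) + f(L(2, 8))) = 1/(-14*151 + sqrt(134 + 2*8*(1 + 2))) = 1/(-2114 + sqrt(134 + 2*8*3)) = 1/(-2114 + sqrt(134 + 48)) = 1/(-2114 + sqrt(182))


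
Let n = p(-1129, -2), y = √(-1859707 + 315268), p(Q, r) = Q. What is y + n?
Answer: -1129 + 199*I*√39 ≈ -1129.0 + 1242.8*I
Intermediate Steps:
y = 199*I*√39 (y = √(-1544439) = 199*I*√39 ≈ 1242.8*I)
n = -1129
y + n = 199*I*√39 - 1129 = -1129 + 199*I*√39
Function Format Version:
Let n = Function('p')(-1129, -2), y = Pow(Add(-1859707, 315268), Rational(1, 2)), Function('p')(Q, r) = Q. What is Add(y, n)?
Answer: Add(-1129, Mul(199, I, Pow(39, Rational(1, 2)))) ≈ Add(-1129.0, Mul(1242.8, I))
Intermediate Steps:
y = Mul(199, I, Pow(39, Rational(1, 2))) (y = Pow(-1544439, Rational(1, 2)) = Mul(199, I, Pow(39, Rational(1, 2))) ≈ Mul(1242.8, I))
n = -1129
Add(y, n) = Add(Mul(199, I, Pow(39, Rational(1, 2))), -1129) = Add(-1129, Mul(199, I, Pow(39, Rational(1, 2))))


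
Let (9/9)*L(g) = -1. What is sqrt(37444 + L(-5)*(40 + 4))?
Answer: 10*sqrt(374) ≈ 193.39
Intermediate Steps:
L(g) = -1
sqrt(37444 + L(-5)*(40 + 4)) = sqrt(37444 - (40 + 4)) = sqrt(37444 - 1*44) = sqrt(37444 - 44) = sqrt(37400) = 10*sqrt(374)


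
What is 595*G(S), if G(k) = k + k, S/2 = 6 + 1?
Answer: 16660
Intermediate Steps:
S = 14 (S = 2*(6 + 1) = 2*7 = 14)
G(k) = 2*k
595*G(S) = 595*(2*14) = 595*28 = 16660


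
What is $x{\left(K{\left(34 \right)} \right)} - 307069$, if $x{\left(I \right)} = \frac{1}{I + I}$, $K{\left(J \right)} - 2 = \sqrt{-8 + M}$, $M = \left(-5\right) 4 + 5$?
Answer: $\frac{- 614138 \sqrt{23} + 1228275 i}{2 \left(\sqrt{23} - 2 i\right)} \approx -3.0707 \cdot 10^{5} - 0.088837 i$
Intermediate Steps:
$M = -15$ ($M = -20 + 5 = -15$)
$K{\left(J \right)} = 2 + i \sqrt{23}$ ($K{\left(J \right)} = 2 + \sqrt{-8 - 15} = 2 + \sqrt{-23} = 2 + i \sqrt{23}$)
$x{\left(I \right)} = \frac{1}{2 I}$
$x{\left(K{\left(34 \right)} \right)} - 307069 = \frac{1}{2 \left(2 + i \sqrt{23}\right)} - 307069 = -307069 + \frac{1}{2 \left(2 + i \sqrt{23}\right)}$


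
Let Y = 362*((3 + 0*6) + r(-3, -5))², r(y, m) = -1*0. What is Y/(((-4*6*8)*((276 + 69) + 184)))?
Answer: -543/16928 ≈ -0.032077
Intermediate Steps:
r(y, m) = 0
Y = 3258 (Y = 362*((3 + 0*6) + 0)² = 362*((3 + 0) + 0)² = 362*(3 + 0)² = 362*3² = 362*9 = 3258)
Y/(((-4*6*8)*((276 + 69) + 184))) = 3258/(((-4*6*8)*((276 + 69) + 184))) = 3258/(((-24*8)*(345 + 184))) = 3258/((-192*529)) = 3258/(-101568) = 3258*(-1/101568) = -543/16928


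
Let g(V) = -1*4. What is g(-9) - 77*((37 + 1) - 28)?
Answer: -774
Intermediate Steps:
g(V) = -4
g(-9) - 77*((37 + 1) - 28) = -4 - 77*((37 + 1) - 28) = -4 - 77*(38 - 28) = -4 - 77*10 = -4 - 770 = -774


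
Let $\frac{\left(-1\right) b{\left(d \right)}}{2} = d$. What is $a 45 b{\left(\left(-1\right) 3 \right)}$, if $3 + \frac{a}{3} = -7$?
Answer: $-8100$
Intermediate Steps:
$a = -30$ ($a = -9 + 3 \left(-7\right) = -9 - 21 = -30$)
$b{\left(d \right)} = - 2 d$
$a 45 b{\left(\left(-1\right) 3 \right)} = \left(-30\right) 45 \left(- 2 \left(\left(-1\right) 3\right)\right) = - 1350 \left(\left(-2\right) \left(-3\right)\right) = \left(-1350\right) 6 = -8100$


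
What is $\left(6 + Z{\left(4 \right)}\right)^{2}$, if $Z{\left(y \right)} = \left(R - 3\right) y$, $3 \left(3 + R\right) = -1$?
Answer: $\frac{3364}{9} \approx 373.78$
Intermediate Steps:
$R = - \frac{10}{3}$ ($R = -3 + \frac{1}{3} \left(-1\right) = -3 - \frac{1}{3} = - \frac{10}{3} \approx -3.3333$)
$Z{\left(y \right)} = - \frac{19 y}{3}$ ($Z{\left(y \right)} = \left(- \frac{10}{3} - 3\right) y = - \frac{19 y}{3}$)
$\left(6 + Z{\left(4 \right)}\right)^{2} = \left(6 - \frac{76}{3}\right)^{2} = \left(- \frac{58}{3}\right)^{2} = \frac{3364}{9}$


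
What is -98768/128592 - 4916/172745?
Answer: -1105864777/1388351565 ≈ -0.79653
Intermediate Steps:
-98768/128592 - 4916/172745 = -98768*1/128592 - 4916*1/172745 = -6173/8037 - 4916/172745 = -1105864777/1388351565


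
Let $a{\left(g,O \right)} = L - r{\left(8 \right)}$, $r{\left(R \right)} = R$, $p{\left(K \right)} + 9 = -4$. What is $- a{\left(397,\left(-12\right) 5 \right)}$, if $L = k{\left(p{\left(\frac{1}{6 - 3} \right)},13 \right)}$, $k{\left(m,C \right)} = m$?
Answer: $21$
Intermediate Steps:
$p{\left(K \right)} = -13$ ($p{\left(K \right)} = -9 - 4 = -13$)
$L = -13$
$a{\left(g,O \right)} = -21$ ($a{\left(g,O \right)} = -13 - 8 = -21$)
$- a{\left(397,\left(-12\right) 5 \right)} = \left(-1\right) \left(-21\right) = 21$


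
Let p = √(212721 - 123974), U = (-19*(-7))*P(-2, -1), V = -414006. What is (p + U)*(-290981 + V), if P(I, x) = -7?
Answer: 656342897 - 704987*√88747 ≈ 4.4632e+8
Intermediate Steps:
U = -931 (U = -19*(-7)*(-7) = 133*(-7) = -931)
p = √88747 ≈ 297.90
(p + U)*(-290981 + V) = (√88747 - 931)*(-290981 - 414006) = (-931 + √88747)*(-704987) = 656342897 - 704987*√88747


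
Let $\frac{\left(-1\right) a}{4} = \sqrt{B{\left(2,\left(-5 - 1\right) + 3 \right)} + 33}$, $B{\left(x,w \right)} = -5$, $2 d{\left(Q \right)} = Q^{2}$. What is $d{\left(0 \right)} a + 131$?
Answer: $131$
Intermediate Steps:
$d{\left(Q \right)} = \frac{Q^{2}}{2}$
$a = - 8 \sqrt{7}$ ($a = - 4 \sqrt{-5 + 33} = - 4 \sqrt{28} = - 4 \cdot 2 \sqrt{7} = - 8 \sqrt{7} \approx -21.166$)
$d{\left(0 \right)} a + 131 = \frac{0^{2}}{2} \left(- 8 \sqrt{7}\right) + 131 = \frac{1}{2} \cdot 0 \left(- 8 \sqrt{7}\right) + 131 = 0 \left(- 8 \sqrt{7}\right) + 131 = 0 + 131 = 131$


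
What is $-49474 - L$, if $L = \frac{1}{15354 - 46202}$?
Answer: $- \frac{1526173951}{30848} \approx -49474.0$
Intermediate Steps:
$L = - \frac{1}{30848}$ ($L = \frac{1}{-30848} = - \frac{1}{30848} \approx -3.2417 \cdot 10^{-5}$)
$-49474 - L = -49474 - - \frac{1}{30848} = -49474 + \frac{1}{30848} = - \frac{1526173951}{30848}$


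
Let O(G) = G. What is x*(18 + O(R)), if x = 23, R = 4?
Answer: 506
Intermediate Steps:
x*(18 + O(R)) = 23*(18 + 4) = 23*22 = 506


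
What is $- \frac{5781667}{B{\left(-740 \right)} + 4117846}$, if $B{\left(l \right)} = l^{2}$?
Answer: $- \frac{5781667}{4665446} \approx -1.2393$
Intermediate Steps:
$- \frac{5781667}{B{\left(-740 \right)} + 4117846} = - \frac{5781667}{\left(-740\right)^{2} + 4117846} = - \frac{5781667}{547600 + 4117846} = - \frac{5781667}{4665446}$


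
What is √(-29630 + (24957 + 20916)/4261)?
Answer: I*√537770400377/4261 ≈ 172.1*I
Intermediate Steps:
√(-29630 + (24957 + 20916)/4261) = √(-29630 + 45873*(1/4261)) = √(-29630 + 45873/4261) = √(-126207557/4261) = I*√537770400377/4261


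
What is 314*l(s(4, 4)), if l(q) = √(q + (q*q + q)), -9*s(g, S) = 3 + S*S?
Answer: 314*√19/9 ≈ 152.08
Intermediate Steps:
s(g, S) = -⅓ - S²/9 (s(g, S) = -(3 + S*S)/9 = -(3 + S²)/9 = -⅓ - S²/9)
l(q) = √(q² + 2*q) (l(q) = √(q + (q² + q)) = √(q + (q + q²)) = √(q² + 2*q))
314*l(s(4, 4)) = 314*√((-⅓ - ⅑*4²)*(2 + (-⅓ - ⅑*4²))) = 314*√((-⅓ - ⅑*16)*(2 + (-⅓ - ⅑*16))) = 314*√((-⅓ - 16/9)*(2 + (-⅓ - 16/9))) = 314*√(-19*(2 - 19/9)/9) = 314*√(-19/9*(-⅑)) = 314*√(19/81) = 314*(√19/9) = 314*√19/9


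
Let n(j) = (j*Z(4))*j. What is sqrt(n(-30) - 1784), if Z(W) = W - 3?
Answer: 2*I*sqrt(221) ≈ 29.732*I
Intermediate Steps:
Z(W) = -3 + W
n(j) = j**2 (n(j) = (j*(-3 + 4))*j = (j*1)*j = j*j = j**2)
sqrt(n(-30) - 1784) = sqrt((-30)**2 - 1784) = sqrt(900 - 1784) = sqrt(-884) = 2*I*sqrt(221)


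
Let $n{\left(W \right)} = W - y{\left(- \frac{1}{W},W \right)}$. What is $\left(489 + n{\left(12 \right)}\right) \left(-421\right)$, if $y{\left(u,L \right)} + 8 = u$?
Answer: $- \frac{2571889}{12} \approx -2.1432 \cdot 10^{5}$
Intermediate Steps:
$y{\left(u,L \right)} = -8 + u$
$n{\left(W \right)} = 8 + W + \frac{1}{W}$ ($n{\left(W \right)} = W - \left(-8 - \frac{1}{W}\right) = W + \left(8 + \frac{1}{W}\right) = 8 + W + \frac{1}{W}$)
$\left(489 + n{\left(12 \right)}\right) \left(-421\right) = \left(489 + \left(8 + 12 + \frac{1}{12}\right)\right) \left(-421\right) = \left(489 + \frac{241}{12}\right) \left(-421\right) = \frac{6109}{12} \left(-421\right) = - \frac{2571889}{12}$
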